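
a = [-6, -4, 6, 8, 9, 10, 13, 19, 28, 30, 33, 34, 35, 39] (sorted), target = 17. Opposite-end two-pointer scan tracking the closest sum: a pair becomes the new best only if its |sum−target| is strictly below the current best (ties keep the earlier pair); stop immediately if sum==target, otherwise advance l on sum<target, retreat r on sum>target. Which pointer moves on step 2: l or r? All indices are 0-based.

l=0 r=13: -6+39=33 d=16 *, r--
l=0 r=12: -6+35=29 d=12 *, r--

r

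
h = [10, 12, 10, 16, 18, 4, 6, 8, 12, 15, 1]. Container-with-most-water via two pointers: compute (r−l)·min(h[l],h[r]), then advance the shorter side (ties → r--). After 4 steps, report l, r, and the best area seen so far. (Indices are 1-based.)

[1,11] min(10,1)*10=10 best=10 * → r--
[1,10] min(10,15)*9=90 best=90 * → l++
[2,10] min(12,15)*8=96 best=96 * → l++
[3,10] min(10,15)*7=70 best=96 → l++

l=4, r=10, best area=96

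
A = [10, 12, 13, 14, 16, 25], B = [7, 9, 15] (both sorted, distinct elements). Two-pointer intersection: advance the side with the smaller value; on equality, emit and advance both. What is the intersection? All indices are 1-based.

i=1 j=1: 10>7, j++
i=1 j=2: 10>9, j++
i=1 j=3: 10<15, i++
i=2 j=3: 12<15, i++
i=3 j=3: 13<15, i++
i=4 j=3: 14<15, i++
i=5 j=3: 16>15, j++

intersection = []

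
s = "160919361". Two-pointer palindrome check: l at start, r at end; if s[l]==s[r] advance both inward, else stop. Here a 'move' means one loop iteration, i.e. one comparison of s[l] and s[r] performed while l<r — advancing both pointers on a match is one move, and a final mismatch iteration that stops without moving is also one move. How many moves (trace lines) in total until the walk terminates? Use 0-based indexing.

3 moves

[0,8] '1'=='1' → l++,r--
[1,7] '6'=='6' → l++,r--
[2,6] '0'!='3' → stop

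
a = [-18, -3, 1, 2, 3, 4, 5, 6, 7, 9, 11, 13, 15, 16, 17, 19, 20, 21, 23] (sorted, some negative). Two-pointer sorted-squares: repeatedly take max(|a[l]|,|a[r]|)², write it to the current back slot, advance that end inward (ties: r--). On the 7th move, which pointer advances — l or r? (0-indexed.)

[0,18] |-18|<=|23| out[18]=529 → r--
[0,17] |-18|<=|21| out[17]=441 → r--
[0,16] |-18|<=|20| out[16]=400 → r--
[0,15] |-18|<=|19| out[15]=361 → r--
[0,14] |-18|>|17| out[14]=324 → l++
[1,14] |-3|<=|17| out[13]=289 → r--
[1,13] |-3|<=|16| out[12]=256 → r--

r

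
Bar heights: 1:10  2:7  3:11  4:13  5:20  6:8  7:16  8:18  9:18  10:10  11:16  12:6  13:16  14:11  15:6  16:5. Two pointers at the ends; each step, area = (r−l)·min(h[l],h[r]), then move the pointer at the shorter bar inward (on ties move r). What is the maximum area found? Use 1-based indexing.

max area = 130

[1,16] min(10,5)*15=75 best=75 * → r--
[1,15] min(10,6)*14=84 best=84 * → r--
[1,14] min(10,11)*13=130 best=130 * → l++
[2,14] min(7,11)*12=84 best=130 → l++
[3,14] min(11,11)*11=121 best=130 → r--
[3,13] min(11,16)*10=110 best=130 → l++
[4,13] min(13,16)*9=117 best=130 → l++
[5,13] min(20,16)*8=128 best=130 → r--
[5,12] min(20,6)*7=42 best=130 → r--
[5,11] min(20,16)*6=96 best=130 → r--
[5,10] min(20,10)*5=50 best=130 → r--
[5,9] min(20,18)*4=72 best=130 → r--
[5,8] min(20,18)*3=54 best=130 → r--
[5,7] min(20,16)*2=32 best=130 → r--
[5,6] min(20,8)*1=8 best=130 → r--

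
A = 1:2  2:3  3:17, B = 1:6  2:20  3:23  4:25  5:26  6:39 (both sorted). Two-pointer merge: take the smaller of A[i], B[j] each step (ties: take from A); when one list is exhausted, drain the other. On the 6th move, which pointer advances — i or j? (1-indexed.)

i=1 j=1: A[i]=2<=B[j]=6 take 2, i++
i=2 j=1: A[i]=3<=B[j]=6 take 3, i++
i=3 j=1: A[i]=17>B[j]=6 take 6, j++
i=3 j=2: A[i]=17<=B[j]=20 take 17, i++
i=4 j=2: A done, take B[j]=20, j++
i=4 j=3: A done, take B[j]=23, j++

j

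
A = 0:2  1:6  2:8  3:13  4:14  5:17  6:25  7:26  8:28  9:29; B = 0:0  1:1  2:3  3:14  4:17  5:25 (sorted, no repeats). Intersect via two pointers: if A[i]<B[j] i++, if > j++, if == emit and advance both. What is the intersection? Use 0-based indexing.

i=0 j=0: 2>0, j++
i=0 j=1: 2>1, j++
i=0 j=2: 2<3, i++
i=1 j=2: 6>3, j++
i=1 j=3: 6<14, i++
i=2 j=3: 8<14, i++
i=3 j=3: 13<14, i++
i=4 j=3: 14==14 emit, i++,j++
i=5 j=4: 17==17 emit, i++,j++
i=6 j=5: 25==25 emit, i++,j++

intersection = [14, 17, 25]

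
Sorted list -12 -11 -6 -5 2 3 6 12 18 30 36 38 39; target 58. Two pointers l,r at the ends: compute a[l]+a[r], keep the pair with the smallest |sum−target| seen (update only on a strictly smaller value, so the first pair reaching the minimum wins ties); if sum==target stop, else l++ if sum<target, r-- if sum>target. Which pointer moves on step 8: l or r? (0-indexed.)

l=0 r=12: -12+39=27 d=31 *, l++
l=1 r=12: -11+39=28 d=30 *, l++
l=2 r=12: -6+39=33 d=25 *, l++
l=3 r=12: -5+39=34 d=24 *, l++
l=4 r=12: 2+39=41 d=17 *, l++
l=5 r=12: 3+39=42 d=16 *, l++
l=6 r=12: 6+39=45 d=13 *, l++
l=7 r=12: 12+39=51 d=7 *, l++

l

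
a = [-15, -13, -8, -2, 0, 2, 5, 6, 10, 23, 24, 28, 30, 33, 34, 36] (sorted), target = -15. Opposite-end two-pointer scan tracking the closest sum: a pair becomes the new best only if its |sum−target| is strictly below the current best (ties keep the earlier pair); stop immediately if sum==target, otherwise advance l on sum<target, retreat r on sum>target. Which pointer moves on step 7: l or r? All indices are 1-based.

[1,16] -15+36=21 d=36 * → r--
[1,15] -15+34=19 d=34 * → r--
[1,14] -15+33=18 d=33 * → r--
[1,13] -15+30=15 d=30 * → r--
[1,12] -15+28=13 d=28 * → r--
[1,11] -15+24=9 d=24 * → r--
[1,10] -15+23=8 d=23 * → r--

r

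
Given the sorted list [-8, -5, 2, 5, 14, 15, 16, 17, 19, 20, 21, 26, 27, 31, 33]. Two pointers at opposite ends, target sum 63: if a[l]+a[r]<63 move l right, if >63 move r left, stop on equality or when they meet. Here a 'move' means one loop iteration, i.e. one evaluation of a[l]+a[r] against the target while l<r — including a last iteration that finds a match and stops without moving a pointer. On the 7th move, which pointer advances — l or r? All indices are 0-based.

l=0 r=14: -8+33=25 <63, l++
l=1 r=14: -5+33=28 <63, l++
l=2 r=14: 2+33=35 <63, l++
l=3 r=14: 5+33=38 <63, l++
l=4 r=14: 14+33=47 <63, l++
l=5 r=14: 15+33=48 <63, l++
l=6 r=14: 16+33=49 <63, l++

l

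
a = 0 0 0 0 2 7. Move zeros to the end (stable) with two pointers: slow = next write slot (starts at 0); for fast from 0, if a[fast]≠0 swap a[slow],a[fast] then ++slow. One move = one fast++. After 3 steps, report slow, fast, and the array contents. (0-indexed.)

slow=0, fast=3, a=[0, 0, 0, 0, 2, 7]

(s=0,f=0) a[fast]=0 → fast++
(s=0,f=1) a[fast]=0 → fast++
(s=0,f=2) a[fast]=0 → fast++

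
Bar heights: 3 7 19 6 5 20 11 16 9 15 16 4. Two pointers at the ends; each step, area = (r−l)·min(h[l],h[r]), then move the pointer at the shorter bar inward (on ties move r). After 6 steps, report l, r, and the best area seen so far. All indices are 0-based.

l=2, r=7, best area=128

l=0 r=11: min(3,4)*11=33 best=33 *, l++
l=1 r=11: min(7,4)*10=40 best=40 *, r--
l=1 r=10: min(7,16)*9=63 best=63 *, l++
l=2 r=10: min(19,16)*8=128 best=128 *, r--
l=2 r=9: min(19,15)*7=105 best=128, r--
l=2 r=8: min(19,9)*6=54 best=128, r--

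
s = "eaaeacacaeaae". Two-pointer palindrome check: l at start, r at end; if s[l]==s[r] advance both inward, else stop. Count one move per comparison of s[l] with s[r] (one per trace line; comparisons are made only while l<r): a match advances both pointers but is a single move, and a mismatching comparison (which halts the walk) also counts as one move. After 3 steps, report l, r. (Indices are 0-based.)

l=0 r=12: 'e'=='e', l++,r--
l=1 r=11: 'a'=='a', l++,r--
l=2 r=10: 'a'=='a', l++,r--

l=3, r=9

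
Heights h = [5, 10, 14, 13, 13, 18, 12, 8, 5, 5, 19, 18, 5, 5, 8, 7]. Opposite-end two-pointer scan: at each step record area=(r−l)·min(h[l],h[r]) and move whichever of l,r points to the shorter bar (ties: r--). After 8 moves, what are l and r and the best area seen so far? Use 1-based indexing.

l=5, r=12, best area=126

[1,16] min(5,7)*15=75 best=75 * → l++
[2,16] min(10,7)*14=98 best=98 * → r--
[2,15] min(10,8)*13=104 best=104 * → r--
[2,14] min(10,5)*12=60 best=104 → r--
[2,13] min(10,5)*11=55 best=104 → r--
[2,12] min(10,18)*10=100 best=104 → l++
[3,12] min(14,18)*9=126 best=126 * → l++
[4,12] min(13,18)*8=104 best=126 → l++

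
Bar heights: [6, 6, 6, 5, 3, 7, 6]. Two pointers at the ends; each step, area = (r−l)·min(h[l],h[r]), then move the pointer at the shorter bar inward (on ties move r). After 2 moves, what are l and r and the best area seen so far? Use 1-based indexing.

l=2, r=6, best area=36

l=1 r=7: min(6,6)*6=36 best=36 *, r--
l=1 r=6: min(6,7)*5=30 best=36, l++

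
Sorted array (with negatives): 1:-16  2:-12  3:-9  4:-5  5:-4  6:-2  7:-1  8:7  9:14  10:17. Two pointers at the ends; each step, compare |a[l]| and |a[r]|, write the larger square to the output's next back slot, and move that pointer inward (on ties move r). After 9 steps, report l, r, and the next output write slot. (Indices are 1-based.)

[1,10] |-16|<=|17| out[10]=289 → r--
[1,9] |-16|>|14| out[9]=256 → l++
[2,9] |-12|<=|14| out[8]=196 → r--
[2,8] |-12|>|7| out[7]=144 → l++
[3,8] |-9|>|7| out[6]=81 → l++
[4,8] |-5|<=|7| out[5]=49 → r--
[4,7] |-5|>|-1| out[4]=25 → l++
[5,7] |-4|>|-1| out[3]=16 → l++
[6,7] |-2|>|-1| out[2]=4 → l++

l=7, r=7, next write slot=1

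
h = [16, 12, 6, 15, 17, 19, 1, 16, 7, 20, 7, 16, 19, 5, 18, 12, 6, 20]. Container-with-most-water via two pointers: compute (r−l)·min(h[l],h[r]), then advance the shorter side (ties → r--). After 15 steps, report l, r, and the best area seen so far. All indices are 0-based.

l=9, r=11, best area=272

[0,17] min(16,20)*17=272 best=272 * → l++
[1,17] min(12,20)*16=192 best=272 → l++
[2,17] min(6,20)*15=90 best=272 → l++
[3,17] min(15,20)*14=210 best=272 → l++
[4,17] min(17,20)*13=221 best=272 → l++
[5,17] min(19,20)*12=228 best=272 → l++
[6,17] min(1,20)*11=11 best=272 → l++
[7,17] min(16,20)*10=160 best=272 → l++
[8,17] min(7,20)*9=63 best=272 → l++
[9,17] min(20,20)*8=160 best=272 → r--
[9,16] min(20,6)*7=42 best=272 → r--
[9,15] min(20,12)*6=72 best=272 → r--
[9,14] min(20,18)*5=90 best=272 → r--
[9,13] min(20,5)*4=20 best=272 → r--
[9,12] min(20,19)*3=57 best=272 → r--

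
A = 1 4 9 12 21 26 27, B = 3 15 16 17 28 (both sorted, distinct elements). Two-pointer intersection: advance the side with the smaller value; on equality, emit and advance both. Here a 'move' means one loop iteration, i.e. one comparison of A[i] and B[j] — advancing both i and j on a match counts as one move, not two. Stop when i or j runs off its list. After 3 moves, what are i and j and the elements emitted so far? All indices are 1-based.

i=3, j=2, emitted=[]

i=1 j=1: 1<3, i++
i=2 j=1: 4>3, j++
i=2 j=2: 4<15, i++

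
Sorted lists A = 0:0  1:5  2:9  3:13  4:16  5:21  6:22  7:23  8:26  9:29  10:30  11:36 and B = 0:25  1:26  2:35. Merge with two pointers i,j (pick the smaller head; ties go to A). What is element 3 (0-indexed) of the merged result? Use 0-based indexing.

merged[3] = 13

i=0 j=0: A[i]=0<=B[j]=25 take 0, i++
i=1 j=0: A[i]=5<=B[j]=25 take 5, i++
i=2 j=0: A[i]=9<=B[j]=25 take 9, i++
i=3 j=0: A[i]=13<=B[j]=25 take 13, i++
i=4 j=0: A[i]=16<=B[j]=25 take 16, i++
i=5 j=0: A[i]=21<=B[j]=25 take 21, i++
i=6 j=0: A[i]=22<=B[j]=25 take 22, i++
i=7 j=0: A[i]=23<=B[j]=25 take 23, i++
i=8 j=0: A[i]=26>B[j]=25 take 25, j++
i=8 j=1: A[i]=26<=B[j]=26 take 26, i++
i=9 j=1: A[i]=29>B[j]=26 take 26, j++
i=9 j=2: A[i]=29<=B[j]=35 take 29, i++
i=10 j=2: A[i]=30<=B[j]=35 take 30, i++
i=11 j=2: A[i]=36>B[j]=35 take 35, j++
i=11 j=3: B done, take A[i]=36, i++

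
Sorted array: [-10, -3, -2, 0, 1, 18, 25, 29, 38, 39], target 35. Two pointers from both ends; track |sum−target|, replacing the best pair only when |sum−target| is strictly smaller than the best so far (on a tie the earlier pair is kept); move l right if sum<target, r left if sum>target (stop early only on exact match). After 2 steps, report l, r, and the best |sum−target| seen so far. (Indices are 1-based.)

l=1 r=10: -10+39=29 d=6 *, l++
l=2 r=10: -3+39=36 d=1 *, r--

l=2, r=9, best |Δ|=1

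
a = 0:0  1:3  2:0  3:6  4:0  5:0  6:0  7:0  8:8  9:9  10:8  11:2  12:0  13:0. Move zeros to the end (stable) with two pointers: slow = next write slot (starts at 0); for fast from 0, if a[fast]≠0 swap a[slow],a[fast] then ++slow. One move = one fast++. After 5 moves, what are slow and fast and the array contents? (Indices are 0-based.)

slow=2, fast=5, a=[3, 6, 0, 0, 0, 0, 0, 0, 8, 9, 8, 2, 0, 0]

(s=0,f=0) a[fast]=0 → fast++
(s=0,f=1) a[fast]=3≠0 swap→a[0]=3 → slow++,fast++
(s=1,f=2) a[fast]=0 → fast++
(s=1,f=3) a[fast]=6≠0 swap→a[1]=6 → slow++,fast++
(s=2,f=4) a[fast]=0 → fast++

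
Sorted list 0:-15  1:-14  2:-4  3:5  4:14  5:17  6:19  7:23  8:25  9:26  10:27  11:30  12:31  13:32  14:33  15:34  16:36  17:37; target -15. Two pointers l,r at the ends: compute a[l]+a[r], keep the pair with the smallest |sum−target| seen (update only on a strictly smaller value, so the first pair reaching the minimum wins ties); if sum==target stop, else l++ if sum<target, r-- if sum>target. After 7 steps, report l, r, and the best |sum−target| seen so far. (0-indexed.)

l=0 r=17: -15+37=22 d=37 *, r--
l=0 r=16: -15+36=21 d=36 *, r--
l=0 r=15: -15+34=19 d=34 *, r--
l=0 r=14: -15+33=18 d=33 *, r--
l=0 r=13: -15+32=17 d=32 *, r--
l=0 r=12: -15+31=16 d=31 *, r--
l=0 r=11: -15+30=15 d=30 *, r--

l=0, r=10, best |Δ|=30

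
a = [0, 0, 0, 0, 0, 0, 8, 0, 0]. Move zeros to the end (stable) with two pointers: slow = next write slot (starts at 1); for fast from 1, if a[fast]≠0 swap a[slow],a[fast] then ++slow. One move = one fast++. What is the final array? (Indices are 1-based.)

[8, 0, 0, 0, 0, 0, 0, 0, 0]

slow=1 fast=1: a[fast]=0, fast++
slow=1 fast=2: a[fast]=0, fast++
slow=1 fast=3: a[fast]=0, fast++
slow=1 fast=4: a[fast]=0, fast++
slow=1 fast=5: a[fast]=0, fast++
slow=1 fast=6: a[fast]=0, fast++
slow=1 fast=7: a[fast]=8≠0 swap→a[1]=8, slow++,fast++
slow=2 fast=8: a[fast]=0, fast++
slow=2 fast=9: a[fast]=0, fast++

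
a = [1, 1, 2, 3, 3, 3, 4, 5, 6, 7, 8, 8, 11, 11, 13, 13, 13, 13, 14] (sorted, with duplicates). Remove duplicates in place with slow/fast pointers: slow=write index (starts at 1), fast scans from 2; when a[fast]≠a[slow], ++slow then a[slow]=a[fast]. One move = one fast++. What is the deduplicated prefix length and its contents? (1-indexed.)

slow=1 fast=2: a[fast]=1=a[slow] dup, fast++
slow=1 fast=3: a[fast]=2≠a[slow]=1 write a[2]=2, slow++,fast++
slow=2 fast=4: a[fast]=3≠a[slow]=2 write a[3]=3, slow++,fast++
slow=3 fast=5: a[fast]=3=a[slow] dup, fast++
slow=3 fast=6: a[fast]=3=a[slow] dup, fast++
slow=3 fast=7: a[fast]=4≠a[slow]=3 write a[4]=4, slow++,fast++
slow=4 fast=8: a[fast]=5≠a[slow]=4 write a[5]=5, slow++,fast++
slow=5 fast=9: a[fast]=6≠a[slow]=5 write a[6]=6, slow++,fast++
slow=6 fast=10: a[fast]=7≠a[slow]=6 write a[7]=7, slow++,fast++
slow=7 fast=11: a[fast]=8≠a[slow]=7 write a[8]=8, slow++,fast++
slow=8 fast=12: a[fast]=8=a[slow] dup, fast++
slow=8 fast=13: a[fast]=11≠a[slow]=8 write a[9]=11, slow++,fast++
slow=9 fast=14: a[fast]=11=a[slow] dup, fast++
slow=9 fast=15: a[fast]=13≠a[slow]=11 write a[10]=13, slow++,fast++
slow=10 fast=16: a[fast]=13=a[slow] dup, fast++
slow=10 fast=17: a[fast]=13=a[slow] dup, fast++
slow=10 fast=18: a[fast]=13=a[slow] dup, fast++
slow=10 fast=19: a[fast]=14≠a[slow]=13 write a[11]=14, slow++,fast++

length 11; prefix = [1, 2, 3, 4, 5, 6, 7, 8, 11, 13, 14]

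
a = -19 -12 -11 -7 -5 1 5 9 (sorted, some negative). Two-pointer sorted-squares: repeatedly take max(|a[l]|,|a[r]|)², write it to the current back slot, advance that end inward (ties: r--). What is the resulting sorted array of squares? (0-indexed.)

[1, 25, 25, 49, 81, 121, 144, 361]

[0,7] |-19|>|9| out[7]=361 → l++
[1,7] |-12|>|9| out[6]=144 → l++
[2,7] |-11|>|9| out[5]=121 → l++
[3,7] |-7|<=|9| out[4]=81 → r--
[3,6] |-7|>|5| out[3]=49 → l++
[4,6] |-5|<=|5| out[2]=25 → r--
[4,5] |-5|>|1| out[1]=25 → l++
[5,5] |1|<=|1| out[0]=1 → r--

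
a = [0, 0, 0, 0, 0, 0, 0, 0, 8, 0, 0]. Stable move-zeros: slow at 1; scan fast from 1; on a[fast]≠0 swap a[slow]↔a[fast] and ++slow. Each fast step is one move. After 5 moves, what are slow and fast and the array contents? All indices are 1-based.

slow=1, fast=6, a=[0, 0, 0, 0, 0, 0, 0, 0, 8, 0, 0]

slow=1 fast=1: a[fast]=0, fast++
slow=1 fast=2: a[fast]=0, fast++
slow=1 fast=3: a[fast]=0, fast++
slow=1 fast=4: a[fast]=0, fast++
slow=1 fast=5: a[fast]=0, fast++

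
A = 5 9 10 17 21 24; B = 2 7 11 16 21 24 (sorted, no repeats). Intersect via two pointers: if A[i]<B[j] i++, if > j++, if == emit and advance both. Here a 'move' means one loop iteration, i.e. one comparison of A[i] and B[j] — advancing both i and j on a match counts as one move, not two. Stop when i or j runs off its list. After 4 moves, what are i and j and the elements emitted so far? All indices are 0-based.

[i=0,j=0] 5>2 → j++
[i=0,j=1] 5<7 → i++
[i=1,j=1] 9>7 → j++
[i=1,j=2] 9<11 → i++

i=2, j=2, emitted=[]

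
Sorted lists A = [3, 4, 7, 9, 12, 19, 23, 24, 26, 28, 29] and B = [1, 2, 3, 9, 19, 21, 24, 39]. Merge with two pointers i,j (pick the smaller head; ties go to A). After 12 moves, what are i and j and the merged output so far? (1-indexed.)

i=7, j=7, merged so far=[1, 2, 3, 3, 4, 7, 9, 9, 12, 19, 19, 21]

[i=1,j=1] A[i]=3>B[j]=1 take 1 → j++
[i=1,j=2] A[i]=3>B[j]=2 take 2 → j++
[i=1,j=3] A[i]=3<=B[j]=3 take 3 → i++
[i=2,j=3] A[i]=4>B[j]=3 take 3 → j++
[i=2,j=4] A[i]=4<=B[j]=9 take 4 → i++
[i=3,j=4] A[i]=7<=B[j]=9 take 7 → i++
[i=4,j=4] A[i]=9<=B[j]=9 take 9 → i++
[i=5,j=4] A[i]=12>B[j]=9 take 9 → j++
[i=5,j=5] A[i]=12<=B[j]=19 take 12 → i++
[i=6,j=5] A[i]=19<=B[j]=19 take 19 → i++
[i=7,j=5] A[i]=23>B[j]=19 take 19 → j++
[i=7,j=6] A[i]=23>B[j]=21 take 21 → j++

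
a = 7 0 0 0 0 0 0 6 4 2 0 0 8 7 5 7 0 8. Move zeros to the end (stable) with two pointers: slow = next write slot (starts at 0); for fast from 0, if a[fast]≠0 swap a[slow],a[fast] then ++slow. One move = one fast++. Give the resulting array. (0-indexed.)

[7, 6, 4, 2, 8, 7, 5, 7, 8, 0, 0, 0, 0, 0, 0, 0, 0, 0]

(s=0,f=0) a[fast]=7≠0 swap→a[0]=7 → slow++,fast++
(s=1,f=1) a[fast]=0 → fast++
(s=1,f=2) a[fast]=0 → fast++
(s=1,f=3) a[fast]=0 → fast++
(s=1,f=4) a[fast]=0 → fast++
(s=1,f=5) a[fast]=0 → fast++
(s=1,f=6) a[fast]=0 → fast++
(s=1,f=7) a[fast]=6≠0 swap→a[1]=6 → slow++,fast++
(s=2,f=8) a[fast]=4≠0 swap→a[2]=4 → slow++,fast++
(s=3,f=9) a[fast]=2≠0 swap→a[3]=2 → slow++,fast++
(s=4,f=10) a[fast]=0 → fast++
(s=4,f=11) a[fast]=0 → fast++
(s=4,f=12) a[fast]=8≠0 swap→a[4]=8 → slow++,fast++
(s=5,f=13) a[fast]=7≠0 swap→a[5]=7 → slow++,fast++
(s=6,f=14) a[fast]=5≠0 swap→a[6]=5 → slow++,fast++
(s=7,f=15) a[fast]=7≠0 swap→a[7]=7 → slow++,fast++
(s=8,f=16) a[fast]=0 → fast++
(s=8,f=17) a[fast]=8≠0 swap→a[8]=8 → slow++,fast++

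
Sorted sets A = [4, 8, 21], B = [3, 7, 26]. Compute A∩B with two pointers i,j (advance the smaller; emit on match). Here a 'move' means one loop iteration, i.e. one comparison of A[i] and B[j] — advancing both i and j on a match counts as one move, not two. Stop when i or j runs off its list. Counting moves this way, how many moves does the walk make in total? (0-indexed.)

5 moves

[i=0,j=0] 4>3 → j++
[i=0,j=1] 4<7 → i++
[i=1,j=1] 8>7 → j++
[i=1,j=2] 8<26 → i++
[i=2,j=2] 21<26 → i++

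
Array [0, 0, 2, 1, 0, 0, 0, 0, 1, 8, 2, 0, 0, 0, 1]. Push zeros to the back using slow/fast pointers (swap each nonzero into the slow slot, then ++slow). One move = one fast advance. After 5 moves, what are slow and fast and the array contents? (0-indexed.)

slow=0 fast=0: a[fast]=0, fast++
slow=0 fast=1: a[fast]=0, fast++
slow=0 fast=2: a[fast]=2≠0 swap→a[0]=2, slow++,fast++
slow=1 fast=3: a[fast]=1≠0 swap→a[1]=1, slow++,fast++
slow=2 fast=4: a[fast]=0, fast++

slow=2, fast=5, a=[2, 1, 0, 0, 0, 0, 0, 0, 1, 8, 2, 0, 0, 0, 1]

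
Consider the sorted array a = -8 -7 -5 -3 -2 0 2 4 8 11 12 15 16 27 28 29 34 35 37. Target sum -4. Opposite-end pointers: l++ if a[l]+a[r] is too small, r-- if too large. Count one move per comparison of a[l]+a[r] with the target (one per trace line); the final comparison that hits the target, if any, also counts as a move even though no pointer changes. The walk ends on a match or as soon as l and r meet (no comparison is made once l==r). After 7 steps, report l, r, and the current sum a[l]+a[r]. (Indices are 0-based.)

l=0 r=18: -8+37=29 >-4, r--
l=0 r=17: -8+35=27 >-4, r--
l=0 r=16: -8+34=26 >-4, r--
l=0 r=15: -8+29=21 >-4, r--
l=0 r=14: -8+28=20 >-4, r--
l=0 r=13: -8+27=19 >-4, r--
l=0 r=12: -8+16=8 >-4, r--

l=0, r=11, sum=7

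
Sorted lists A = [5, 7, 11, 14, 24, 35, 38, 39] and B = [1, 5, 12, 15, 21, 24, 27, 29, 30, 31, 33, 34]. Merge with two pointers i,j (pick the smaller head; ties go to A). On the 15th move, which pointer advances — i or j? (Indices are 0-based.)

i=0 j=0: A[i]=5>B[j]=1 take 1, j++
i=0 j=1: A[i]=5<=B[j]=5 take 5, i++
i=1 j=1: A[i]=7>B[j]=5 take 5, j++
i=1 j=2: A[i]=7<=B[j]=12 take 7, i++
i=2 j=2: A[i]=11<=B[j]=12 take 11, i++
i=3 j=2: A[i]=14>B[j]=12 take 12, j++
i=3 j=3: A[i]=14<=B[j]=15 take 14, i++
i=4 j=3: A[i]=24>B[j]=15 take 15, j++
i=4 j=4: A[i]=24>B[j]=21 take 21, j++
i=4 j=5: A[i]=24<=B[j]=24 take 24, i++
i=5 j=5: A[i]=35>B[j]=24 take 24, j++
i=5 j=6: A[i]=35>B[j]=27 take 27, j++
i=5 j=7: A[i]=35>B[j]=29 take 29, j++
i=5 j=8: A[i]=35>B[j]=30 take 30, j++
i=5 j=9: A[i]=35>B[j]=31 take 31, j++

j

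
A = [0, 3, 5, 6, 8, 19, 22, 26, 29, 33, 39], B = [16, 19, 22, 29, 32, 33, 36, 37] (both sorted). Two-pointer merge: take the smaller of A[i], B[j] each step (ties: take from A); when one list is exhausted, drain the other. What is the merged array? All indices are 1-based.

[0, 3, 5, 6, 8, 16, 19, 19, 22, 22, 26, 29, 29, 32, 33, 33, 36, 37, 39]

i=1 j=1: A[i]=0<=B[j]=16 take 0, i++
i=2 j=1: A[i]=3<=B[j]=16 take 3, i++
i=3 j=1: A[i]=5<=B[j]=16 take 5, i++
i=4 j=1: A[i]=6<=B[j]=16 take 6, i++
i=5 j=1: A[i]=8<=B[j]=16 take 8, i++
i=6 j=1: A[i]=19>B[j]=16 take 16, j++
i=6 j=2: A[i]=19<=B[j]=19 take 19, i++
i=7 j=2: A[i]=22>B[j]=19 take 19, j++
i=7 j=3: A[i]=22<=B[j]=22 take 22, i++
i=8 j=3: A[i]=26>B[j]=22 take 22, j++
i=8 j=4: A[i]=26<=B[j]=29 take 26, i++
i=9 j=4: A[i]=29<=B[j]=29 take 29, i++
i=10 j=4: A[i]=33>B[j]=29 take 29, j++
i=10 j=5: A[i]=33>B[j]=32 take 32, j++
i=10 j=6: A[i]=33<=B[j]=33 take 33, i++
i=11 j=6: A[i]=39>B[j]=33 take 33, j++
i=11 j=7: A[i]=39>B[j]=36 take 36, j++
i=11 j=8: A[i]=39>B[j]=37 take 37, j++
i=11 j=9: B done, take A[i]=39, i++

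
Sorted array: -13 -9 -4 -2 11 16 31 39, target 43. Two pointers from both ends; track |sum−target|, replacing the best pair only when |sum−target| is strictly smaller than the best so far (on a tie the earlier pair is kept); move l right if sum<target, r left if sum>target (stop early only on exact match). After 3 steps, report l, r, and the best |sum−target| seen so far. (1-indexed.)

l=4, r=8, best |Δ|=8

[1,8] -13+39=26 d=17 * → l++
[2,8] -9+39=30 d=13 * → l++
[3,8] -4+39=35 d=8 * → l++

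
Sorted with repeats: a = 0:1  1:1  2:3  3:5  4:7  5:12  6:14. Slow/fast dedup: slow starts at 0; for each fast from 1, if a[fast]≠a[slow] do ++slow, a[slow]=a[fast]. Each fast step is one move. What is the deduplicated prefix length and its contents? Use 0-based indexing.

slow=0 fast=1: a[fast]=1=a[slow] dup, fast++
slow=0 fast=2: a[fast]=3≠a[slow]=1 write a[1]=3, slow++,fast++
slow=1 fast=3: a[fast]=5≠a[slow]=3 write a[2]=5, slow++,fast++
slow=2 fast=4: a[fast]=7≠a[slow]=5 write a[3]=7, slow++,fast++
slow=3 fast=5: a[fast]=12≠a[slow]=7 write a[4]=12, slow++,fast++
slow=4 fast=6: a[fast]=14≠a[slow]=12 write a[5]=14, slow++,fast++

length 6; prefix = [1, 3, 5, 7, 12, 14]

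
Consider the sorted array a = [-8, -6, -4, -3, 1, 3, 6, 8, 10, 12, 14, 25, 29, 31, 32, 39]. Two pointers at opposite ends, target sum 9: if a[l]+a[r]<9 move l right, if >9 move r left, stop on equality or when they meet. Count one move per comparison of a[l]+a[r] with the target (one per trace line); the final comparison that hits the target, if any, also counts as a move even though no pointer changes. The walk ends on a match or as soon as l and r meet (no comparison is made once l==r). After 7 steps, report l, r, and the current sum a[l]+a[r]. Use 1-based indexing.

l=3, r=11, sum=10

[1,16] -8+39=31 >9 → r--
[1,15] -8+32=24 >9 → r--
[1,14] -8+31=23 >9 → r--
[1,13] -8+29=21 >9 → r--
[1,12] -8+25=17 >9 → r--
[1,11] -8+14=6 <9 → l++
[2,11] -6+14=8 <9 → l++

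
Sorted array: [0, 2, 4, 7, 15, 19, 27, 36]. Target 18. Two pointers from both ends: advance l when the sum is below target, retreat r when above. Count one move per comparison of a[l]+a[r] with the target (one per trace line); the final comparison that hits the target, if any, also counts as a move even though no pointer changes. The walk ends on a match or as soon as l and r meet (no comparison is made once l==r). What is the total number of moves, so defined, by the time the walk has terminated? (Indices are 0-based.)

7 moves

[0,7] 0+36=36 >18 → r--
[0,6] 0+27=27 >18 → r--
[0,5] 0+19=19 >18 → r--
[0,4] 0+15=15 <18 → l++
[1,4] 2+15=17 <18 → l++
[2,4] 4+15=19 >18 → r--
[2,3] 4+7=11 <18 → l++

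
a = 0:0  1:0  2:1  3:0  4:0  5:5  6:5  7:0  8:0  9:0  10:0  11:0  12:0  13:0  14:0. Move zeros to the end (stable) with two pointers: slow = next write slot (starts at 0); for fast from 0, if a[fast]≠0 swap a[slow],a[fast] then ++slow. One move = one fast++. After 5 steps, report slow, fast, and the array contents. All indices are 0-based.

(s=0,f=0) a[fast]=0 → fast++
(s=0,f=1) a[fast]=0 → fast++
(s=0,f=2) a[fast]=1≠0 swap→a[0]=1 → slow++,fast++
(s=1,f=3) a[fast]=0 → fast++
(s=1,f=4) a[fast]=0 → fast++

slow=1, fast=5, a=[1, 0, 0, 0, 0, 5, 5, 0, 0, 0, 0, 0, 0, 0, 0]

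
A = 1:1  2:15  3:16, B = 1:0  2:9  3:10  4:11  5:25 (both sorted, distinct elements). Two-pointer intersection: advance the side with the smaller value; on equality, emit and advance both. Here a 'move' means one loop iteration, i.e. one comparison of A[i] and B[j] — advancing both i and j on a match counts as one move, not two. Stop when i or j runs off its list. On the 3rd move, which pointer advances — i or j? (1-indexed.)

i=1 j=1: 1>0, j++
i=1 j=2: 1<9, i++
i=2 j=2: 15>9, j++

j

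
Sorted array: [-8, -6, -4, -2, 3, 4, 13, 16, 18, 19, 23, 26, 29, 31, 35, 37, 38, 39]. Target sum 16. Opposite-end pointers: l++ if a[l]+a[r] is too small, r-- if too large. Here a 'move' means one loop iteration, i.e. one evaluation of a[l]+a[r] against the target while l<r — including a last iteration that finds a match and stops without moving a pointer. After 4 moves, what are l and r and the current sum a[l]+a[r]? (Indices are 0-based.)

[0,17] -8+39=31 >16 → r--
[0,16] -8+38=30 >16 → r--
[0,15] -8+37=29 >16 → r--
[0,14] -8+35=27 >16 → r--

l=0, r=13, sum=23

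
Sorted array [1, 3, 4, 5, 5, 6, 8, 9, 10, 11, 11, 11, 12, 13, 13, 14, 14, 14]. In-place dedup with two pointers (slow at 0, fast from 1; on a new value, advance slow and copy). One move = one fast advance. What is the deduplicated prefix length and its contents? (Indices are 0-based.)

length 12; prefix = [1, 3, 4, 5, 6, 8, 9, 10, 11, 12, 13, 14]

slow=0 fast=1: a[fast]=3≠a[slow]=1 write a[1]=3, slow++,fast++
slow=1 fast=2: a[fast]=4≠a[slow]=3 write a[2]=4, slow++,fast++
slow=2 fast=3: a[fast]=5≠a[slow]=4 write a[3]=5, slow++,fast++
slow=3 fast=4: a[fast]=5=a[slow] dup, fast++
slow=3 fast=5: a[fast]=6≠a[slow]=5 write a[4]=6, slow++,fast++
slow=4 fast=6: a[fast]=8≠a[slow]=6 write a[5]=8, slow++,fast++
slow=5 fast=7: a[fast]=9≠a[slow]=8 write a[6]=9, slow++,fast++
slow=6 fast=8: a[fast]=10≠a[slow]=9 write a[7]=10, slow++,fast++
slow=7 fast=9: a[fast]=11≠a[slow]=10 write a[8]=11, slow++,fast++
slow=8 fast=10: a[fast]=11=a[slow] dup, fast++
slow=8 fast=11: a[fast]=11=a[slow] dup, fast++
slow=8 fast=12: a[fast]=12≠a[slow]=11 write a[9]=12, slow++,fast++
slow=9 fast=13: a[fast]=13≠a[slow]=12 write a[10]=13, slow++,fast++
slow=10 fast=14: a[fast]=13=a[slow] dup, fast++
slow=10 fast=15: a[fast]=14≠a[slow]=13 write a[11]=14, slow++,fast++
slow=11 fast=16: a[fast]=14=a[slow] dup, fast++
slow=11 fast=17: a[fast]=14=a[slow] dup, fast++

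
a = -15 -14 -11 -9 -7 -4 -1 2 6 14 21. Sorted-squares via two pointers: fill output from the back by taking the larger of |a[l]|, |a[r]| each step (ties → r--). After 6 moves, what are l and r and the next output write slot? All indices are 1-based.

l=5, r=9, next write slot=5

l=1 r=11: |-15|<=|21| out[11]=441, r--
l=1 r=10: |-15|>|14| out[10]=225, l++
l=2 r=10: |-14|<=|14| out[9]=196, r--
l=2 r=9: |-14|>|6| out[8]=196, l++
l=3 r=9: |-11|>|6| out[7]=121, l++
l=4 r=9: |-9|>|6| out[6]=81, l++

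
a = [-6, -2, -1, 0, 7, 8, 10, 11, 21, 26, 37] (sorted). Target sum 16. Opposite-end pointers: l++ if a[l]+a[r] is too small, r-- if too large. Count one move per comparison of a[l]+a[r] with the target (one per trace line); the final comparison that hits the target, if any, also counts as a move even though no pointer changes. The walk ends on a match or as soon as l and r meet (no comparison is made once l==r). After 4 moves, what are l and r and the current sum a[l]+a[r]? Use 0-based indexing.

l=1, r=7, sum=9

l=0 r=10: -6+37=31 >16, r--
l=0 r=9: -6+26=20 >16, r--
l=0 r=8: -6+21=15 <16, l++
l=1 r=8: -2+21=19 >16, r--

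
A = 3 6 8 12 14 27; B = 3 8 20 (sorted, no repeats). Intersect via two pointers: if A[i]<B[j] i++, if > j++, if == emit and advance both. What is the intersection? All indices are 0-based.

intersection = [3, 8]

i=0 j=0: 3==3 emit, i++,j++
i=1 j=1: 6<8, i++
i=2 j=1: 8==8 emit, i++,j++
i=3 j=2: 12<20, i++
i=4 j=2: 14<20, i++
i=5 j=2: 27>20, j++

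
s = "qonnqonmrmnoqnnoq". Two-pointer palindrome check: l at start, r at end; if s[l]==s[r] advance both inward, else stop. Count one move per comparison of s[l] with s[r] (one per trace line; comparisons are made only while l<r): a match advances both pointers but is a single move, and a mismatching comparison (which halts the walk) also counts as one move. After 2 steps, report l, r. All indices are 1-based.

[1,17] 'q'=='q' → l++,r--
[2,16] 'o'=='o' → l++,r--

l=3, r=15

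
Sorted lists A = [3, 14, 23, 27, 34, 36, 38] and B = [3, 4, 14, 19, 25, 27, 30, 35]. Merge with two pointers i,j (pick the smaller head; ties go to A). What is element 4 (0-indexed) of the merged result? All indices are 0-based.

merged[4] = 14

i=0 j=0: A[i]=3<=B[j]=3 take 3, i++
i=1 j=0: A[i]=14>B[j]=3 take 3, j++
i=1 j=1: A[i]=14>B[j]=4 take 4, j++
i=1 j=2: A[i]=14<=B[j]=14 take 14, i++
i=2 j=2: A[i]=23>B[j]=14 take 14, j++
i=2 j=3: A[i]=23>B[j]=19 take 19, j++
i=2 j=4: A[i]=23<=B[j]=25 take 23, i++
i=3 j=4: A[i]=27>B[j]=25 take 25, j++
i=3 j=5: A[i]=27<=B[j]=27 take 27, i++
i=4 j=5: A[i]=34>B[j]=27 take 27, j++
i=4 j=6: A[i]=34>B[j]=30 take 30, j++
i=4 j=7: A[i]=34<=B[j]=35 take 34, i++
i=5 j=7: A[i]=36>B[j]=35 take 35, j++
i=5 j=8: B done, take A[i]=36, i++
i=6 j=8: B done, take A[i]=38, i++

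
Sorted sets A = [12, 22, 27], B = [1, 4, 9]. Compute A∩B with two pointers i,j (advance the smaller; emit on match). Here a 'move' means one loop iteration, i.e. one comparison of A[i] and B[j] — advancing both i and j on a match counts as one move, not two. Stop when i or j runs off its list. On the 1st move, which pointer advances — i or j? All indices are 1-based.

j

i=1 j=1: 12>1, j++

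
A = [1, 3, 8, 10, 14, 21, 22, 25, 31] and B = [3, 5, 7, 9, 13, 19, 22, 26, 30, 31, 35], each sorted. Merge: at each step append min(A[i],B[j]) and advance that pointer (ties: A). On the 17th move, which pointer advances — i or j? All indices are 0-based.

j

i=0 j=0: A[i]=1<=B[j]=3 take 1, i++
i=1 j=0: A[i]=3<=B[j]=3 take 3, i++
i=2 j=0: A[i]=8>B[j]=3 take 3, j++
i=2 j=1: A[i]=8>B[j]=5 take 5, j++
i=2 j=2: A[i]=8>B[j]=7 take 7, j++
i=2 j=3: A[i]=8<=B[j]=9 take 8, i++
i=3 j=3: A[i]=10>B[j]=9 take 9, j++
i=3 j=4: A[i]=10<=B[j]=13 take 10, i++
i=4 j=4: A[i]=14>B[j]=13 take 13, j++
i=4 j=5: A[i]=14<=B[j]=19 take 14, i++
i=5 j=5: A[i]=21>B[j]=19 take 19, j++
i=5 j=6: A[i]=21<=B[j]=22 take 21, i++
i=6 j=6: A[i]=22<=B[j]=22 take 22, i++
i=7 j=6: A[i]=25>B[j]=22 take 22, j++
i=7 j=7: A[i]=25<=B[j]=26 take 25, i++
i=8 j=7: A[i]=31>B[j]=26 take 26, j++
i=8 j=8: A[i]=31>B[j]=30 take 30, j++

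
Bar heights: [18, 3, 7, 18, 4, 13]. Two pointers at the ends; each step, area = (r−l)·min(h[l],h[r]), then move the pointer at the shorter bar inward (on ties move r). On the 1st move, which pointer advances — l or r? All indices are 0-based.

l=0 r=5: min(18,13)*5=65 best=65 *, r--

r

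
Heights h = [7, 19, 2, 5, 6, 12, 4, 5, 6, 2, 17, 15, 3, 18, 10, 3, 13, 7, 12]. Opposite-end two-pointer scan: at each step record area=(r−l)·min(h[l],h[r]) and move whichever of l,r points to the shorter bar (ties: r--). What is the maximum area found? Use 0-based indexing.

[0,18] min(7,12)*18=126 best=126 * → l++
[1,18] min(19,12)*17=204 best=204 * → r--
[1,17] min(19,7)*16=112 best=204 → r--
[1,16] min(19,13)*15=195 best=204 → r--
[1,15] min(19,3)*14=42 best=204 → r--
[1,14] min(19,10)*13=130 best=204 → r--
[1,13] min(19,18)*12=216 best=216 * → r--
[1,12] min(19,3)*11=33 best=216 → r--
[1,11] min(19,15)*10=150 best=216 → r--
[1,10] min(19,17)*9=153 best=216 → r--
[1,9] min(19,2)*8=16 best=216 → r--
[1,8] min(19,6)*7=42 best=216 → r--
[1,7] min(19,5)*6=30 best=216 → r--
[1,6] min(19,4)*5=20 best=216 → r--
[1,5] min(19,12)*4=48 best=216 → r--
[1,4] min(19,6)*3=18 best=216 → r--
[1,3] min(19,5)*2=10 best=216 → r--
[1,2] min(19,2)*1=2 best=216 → r--

max area = 216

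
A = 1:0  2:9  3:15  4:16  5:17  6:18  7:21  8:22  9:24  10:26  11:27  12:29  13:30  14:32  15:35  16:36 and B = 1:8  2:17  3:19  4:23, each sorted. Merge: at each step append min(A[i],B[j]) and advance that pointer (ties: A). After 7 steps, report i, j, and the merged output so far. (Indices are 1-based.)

i=6, j=3, merged so far=[0, 8, 9, 15, 16, 17, 17]

[i=1,j=1] A[i]=0<=B[j]=8 take 0 → i++
[i=2,j=1] A[i]=9>B[j]=8 take 8 → j++
[i=2,j=2] A[i]=9<=B[j]=17 take 9 → i++
[i=3,j=2] A[i]=15<=B[j]=17 take 15 → i++
[i=4,j=2] A[i]=16<=B[j]=17 take 16 → i++
[i=5,j=2] A[i]=17<=B[j]=17 take 17 → i++
[i=6,j=2] A[i]=18>B[j]=17 take 17 → j++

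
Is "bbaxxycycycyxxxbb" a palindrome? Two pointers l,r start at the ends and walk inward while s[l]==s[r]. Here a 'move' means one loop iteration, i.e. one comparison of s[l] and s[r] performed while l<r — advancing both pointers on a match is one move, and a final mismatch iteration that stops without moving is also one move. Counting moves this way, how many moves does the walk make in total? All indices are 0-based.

3 moves

[0,16] 'b'=='b' → l++,r--
[1,15] 'b'=='b' → l++,r--
[2,14] 'a'!='x' → stop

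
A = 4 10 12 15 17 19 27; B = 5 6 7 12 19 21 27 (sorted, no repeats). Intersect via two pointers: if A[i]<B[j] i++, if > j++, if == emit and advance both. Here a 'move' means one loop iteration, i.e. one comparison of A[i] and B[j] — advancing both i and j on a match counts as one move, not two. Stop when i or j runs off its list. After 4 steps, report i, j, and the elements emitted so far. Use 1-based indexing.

i=1 j=1: 4<5, i++
i=2 j=1: 10>5, j++
i=2 j=2: 10>6, j++
i=2 j=3: 10>7, j++

i=2, j=4, emitted=[]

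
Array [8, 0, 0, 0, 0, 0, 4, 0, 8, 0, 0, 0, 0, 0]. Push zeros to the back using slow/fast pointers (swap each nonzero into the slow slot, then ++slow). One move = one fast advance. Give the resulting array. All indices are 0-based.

[8, 4, 8, 0, 0, 0, 0, 0, 0, 0, 0, 0, 0, 0]

(s=0,f=0) a[fast]=8≠0 swap→a[0]=8 → slow++,fast++
(s=1,f=1) a[fast]=0 → fast++
(s=1,f=2) a[fast]=0 → fast++
(s=1,f=3) a[fast]=0 → fast++
(s=1,f=4) a[fast]=0 → fast++
(s=1,f=5) a[fast]=0 → fast++
(s=1,f=6) a[fast]=4≠0 swap→a[1]=4 → slow++,fast++
(s=2,f=7) a[fast]=0 → fast++
(s=2,f=8) a[fast]=8≠0 swap→a[2]=8 → slow++,fast++
(s=3,f=9) a[fast]=0 → fast++
(s=3,f=10) a[fast]=0 → fast++
(s=3,f=11) a[fast]=0 → fast++
(s=3,f=12) a[fast]=0 → fast++
(s=3,f=13) a[fast]=0 → fast++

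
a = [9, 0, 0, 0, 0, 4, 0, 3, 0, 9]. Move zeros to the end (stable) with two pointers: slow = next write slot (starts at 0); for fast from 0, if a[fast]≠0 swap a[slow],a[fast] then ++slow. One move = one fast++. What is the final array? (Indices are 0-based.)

[9, 4, 3, 9, 0, 0, 0, 0, 0, 0]

slow=0 fast=0: a[fast]=9≠0 swap→a[0]=9, slow++,fast++
slow=1 fast=1: a[fast]=0, fast++
slow=1 fast=2: a[fast]=0, fast++
slow=1 fast=3: a[fast]=0, fast++
slow=1 fast=4: a[fast]=0, fast++
slow=1 fast=5: a[fast]=4≠0 swap→a[1]=4, slow++,fast++
slow=2 fast=6: a[fast]=0, fast++
slow=2 fast=7: a[fast]=3≠0 swap→a[2]=3, slow++,fast++
slow=3 fast=8: a[fast]=0, fast++
slow=3 fast=9: a[fast]=9≠0 swap→a[3]=9, slow++,fast++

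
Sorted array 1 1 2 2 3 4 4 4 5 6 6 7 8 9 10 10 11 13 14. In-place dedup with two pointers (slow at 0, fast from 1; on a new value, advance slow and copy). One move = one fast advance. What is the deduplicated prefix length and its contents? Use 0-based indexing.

(s=0,f=1) a[fast]=1=a[slow] dup → fast++
(s=0,f=2) a[fast]=2≠a[slow]=1 write a[1]=2 → slow++,fast++
(s=1,f=3) a[fast]=2=a[slow] dup → fast++
(s=1,f=4) a[fast]=3≠a[slow]=2 write a[2]=3 → slow++,fast++
(s=2,f=5) a[fast]=4≠a[slow]=3 write a[3]=4 → slow++,fast++
(s=3,f=6) a[fast]=4=a[slow] dup → fast++
(s=3,f=7) a[fast]=4=a[slow] dup → fast++
(s=3,f=8) a[fast]=5≠a[slow]=4 write a[4]=5 → slow++,fast++
(s=4,f=9) a[fast]=6≠a[slow]=5 write a[5]=6 → slow++,fast++
(s=5,f=10) a[fast]=6=a[slow] dup → fast++
(s=5,f=11) a[fast]=7≠a[slow]=6 write a[6]=7 → slow++,fast++
(s=6,f=12) a[fast]=8≠a[slow]=7 write a[7]=8 → slow++,fast++
(s=7,f=13) a[fast]=9≠a[slow]=8 write a[8]=9 → slow++,fast++
(s=8,f=14) a[fast]=10≠a[slow]=9 write a[9]=10 → slow++,fast++
(s=9,f=15) a[fast]=10=a[slow] dup → fast++
(s=9,f=16) a[fast]=11≠a[slow]=10 write a[10]=11 → slow++,fast++
(s=10,f=17) a[fast]=13≠a[slow]=11 write a[11]=13 → slow++,fast++
(s=11,f=18) a[fast]=14≠a[slow]=13 write a[12]=14 → slow++,fast++

length 13; prefix = [1, 2, 3, 4, 5, 6, 7, 8, 9, 10, 11, 13, 14]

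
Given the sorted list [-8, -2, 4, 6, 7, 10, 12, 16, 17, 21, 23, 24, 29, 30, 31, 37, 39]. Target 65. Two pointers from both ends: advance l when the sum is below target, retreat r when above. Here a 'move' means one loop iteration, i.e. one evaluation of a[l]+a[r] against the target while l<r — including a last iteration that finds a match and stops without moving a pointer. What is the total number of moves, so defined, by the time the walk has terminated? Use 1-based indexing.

16 moves

[1,17] -8+39=31 <65 → l++
[2,17] -2+39=37 <65 → l++
[3,17] 4+39=43 <65 → l++
[4,17] 6+39=45 <65 → l++
[5,17] 7+39=46 <65 → l++
[6,17] 10+39=49 <65 → l++
[7,17] 12+39=51 <65 → l++
[8,17] 16+39=55 <65 → l++
[9,17] 17+39=56 <65 → l++
[10,17] 21+39=60 <65 → l++
[11,17] 23+39=62 <65 → l++
[12,17] 24+39=63 <65 → l++
[13,17] 29+39=68 >65 → r--
[13,16] 29+37=66 >65 → r--
[13,15] 29+31=60 <65 → l++
[14,15] 30+31=61 <65 → l++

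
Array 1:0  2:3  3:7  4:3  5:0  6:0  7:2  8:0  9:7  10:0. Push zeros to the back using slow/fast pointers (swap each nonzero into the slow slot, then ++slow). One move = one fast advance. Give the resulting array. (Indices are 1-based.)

(s=1,f=1) a[fast]=0 → fast++
(s=1,f=2) a[fast]=3≠0 swap→a[1]=3 → slow++,fast++
(s=2,f=3) a[fast]=7≠0 swap→a[2]=7 → slow++,fast++
(s=3,f=4) a[fast]=3≠0 swap→a[3]=3 → slow++,fast++
(s=4,f=5) a[fast]=0 → fast++
(s=4,f=6) a[fast]=0 → fast++
(s=4,f=7) a[fast]=2≠0 swap→a[4]=2 → slow++,fast++
(s=5,f=8) a[fast]=0 → fast++
(s=5,f=9) a[fast]=7≠0 swap→a[5]=7 → slow++,fast++
(s=6,f=10) a[fast]=0 → fast++

[3, 7, 3, 2, 7, 0, 0, 0, 0, 0]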